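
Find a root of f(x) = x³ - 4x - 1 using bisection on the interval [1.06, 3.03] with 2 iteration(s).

f(x) = x³ - 4x - 1
Initial interval: [1.06, 3.03]

Iteration 1:
  c_1 = (1.060000 + 3.030000)/2 = 2.045000
  f(c_1) = f(2.045000) = -0.627759
  f(a) × f(c) ≥ 0, new interval: [2.045000, 3.030000]
Iteration 2:
  c_2 = (2.045000 + 3.030000)/2 = 2.537500
  f(c_2) = f(2.537500) = 5.188725
  f(a) × f(c) < 0, new interval: [2.045000, 2.537500]

After 2 iteration(s), the approximation is c_2 = 2.537500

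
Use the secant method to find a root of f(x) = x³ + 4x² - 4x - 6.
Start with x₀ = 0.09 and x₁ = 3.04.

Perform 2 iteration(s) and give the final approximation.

f(x) = x³ + 4x² - 4x - 6
x₀ = 0.09, x₁ = 3.04

Secant formula: x_{n+1} = x_n - f(x_n)(x_n - x_{n-1})/(f(x_n) - f(x_{n-1}))

Iteration 1:
  f(0.090000) = -6.326871
  f(3.040000) = 46.900864
  x_2 = 3.040000 - 46.900864×(3.040000 - 0.090000)/(46.900864 - (-6.326871))
       = 0.440649
Iteration 2:
  f(3.040000) = 46.900864
  f(0.440649) = -6.900348
  x_3 = 0.440649 - (-6.900348)×(0.440649 - 3.040000)/(-6.900348 - 46.900864)
       = 0.774033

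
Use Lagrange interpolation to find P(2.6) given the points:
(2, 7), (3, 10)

Lagrange interpolation formula:
P(x) = Σ yᵢ × Lᵢ(x)
where Lᵢ(x) = Π_{j≠i} (x - xⱼ)/(xᵢ - xⱼ)

L_0(2.6) = (2.6 - 3)/(2 - 3) = 0.400000
L_1(2.6) = (2.6 - 2)/(3 - 2) = 0.600000

P(2.6) = 7×L_0(2.6) + 10×L_1(2.6)
P(2.6) = 8.800000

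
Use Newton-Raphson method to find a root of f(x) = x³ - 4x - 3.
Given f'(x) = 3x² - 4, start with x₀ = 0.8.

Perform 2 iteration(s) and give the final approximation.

f(x) = x³ - 4x - 3
f'(x) = 3x² - 4
x₀ = 0.8

Newton-Raphson formula: x_{n+1} = x_n - f(x_n)/f'(x_n)

Iteration 1:
  f(0.800000) = -5.688000
  f'(0.800000) = -2.080000
  x_1 = 0.800000 - (-5.688000)/(-2.080000) = -1.934615
Iteration 2:
  f(-1.934615) = -2.502294
  f'(-1.934615) = 7.228210
  x_2 = -1.934615 - (-2.502294)/7.228210 = -1.588431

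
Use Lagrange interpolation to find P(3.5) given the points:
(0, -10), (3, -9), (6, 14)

Lagrange interpolation formula:
P(x) = Σ yᵢ × Lᵢ(x)
where Lᵢ(x) = Π_{j≠i} (x - xⱼ)/(xᵢ - xⱼ)

L_0(3.5) = (3.5 - 3)/(0 - 3) × (3.5 - 6)/(0 - 6) = -0.069444
L_1(3.5) = (3.5 - 0)/(3 - 0) × (3.5 - 6)/(3 - 6) = 0.972222
L_2(3.5) = (3.5 - 0)/(6 - 0) × (3.5 - 3)/(6 - 3) = 0.097222

P(3.5) = (-10)×L_0(3.5) + (-9)×L_1(3.5) + 14×L_2(3.5)
P(3.5) = -6.694444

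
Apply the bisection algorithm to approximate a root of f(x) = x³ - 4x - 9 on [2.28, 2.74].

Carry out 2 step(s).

f(x) = x³ - 4x - 9
Initial interval: [2.28, 2.74]

Iteration 1:
  c_1 = (2.280000 + 2.740000)/2 = 2.510000
  f(c_1) = f(2.510000) = -3.226749
  f(a) × f(c) ≥ 0, new interval: [2.510000, 2.740000]
Iteration 2:
  c_2 = (2.510000 + 2.740000)/2 = 2.625000
  f(c_2) = f(2.625000) = -1.412109
  f(a) × f(c) ≥ 0, new interval: [2.625000, 2.740000]

After 2 iteration(s), the approximation is c_2 = 2.625000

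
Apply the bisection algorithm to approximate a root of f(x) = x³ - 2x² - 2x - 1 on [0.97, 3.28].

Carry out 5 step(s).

f(x) = x³ - 2x² - 2x - 1
Initial interval: [0.97, 3.28]

Iteration 1:
  c_1 = (0.970000 + 3.280000)/2 = 2.125000
  f(c_1) = f(2.125000) = -4.685547
  f(a) × f(c) ≥ 0, new interval: [2.125000, 3.280000]
Iteration 2:
  c_2 = (2.125000 + 3.280000)/2 = 2.702500
  f(c_2) = f(2.702500) = -1.274287
  f(a) × f(c) ≥ 0, new interval: [2.702500, 3.280000]
Iteration 3:
  c_3 = (2.702500 + 3.280000)/2 = 2.991250
  f(c_3) = f(2.991250) = 1.886785
  f(a) × f(c) < 0, new interval: [2.702500, 2.991250]
Iteration 4:
  c_4 = (2.702500 + 2.991250)/2 = 2.846875
  f(c_4) = f(2.846875) = 0.169915
  f(a) × f(c) < 0, new interval: [2.702500, 2.846875]
Iteration 5:
  c_5 = (2.702500 + 2.846875)/2 = 2.774687
  f(c_5) = f(2.774687) = -0.585141
  f(a) × f(c) ≥ 0, new interval: [2.774687, 2.846875]

After 5 iteration(s), the approximation is c_5 = 2.774687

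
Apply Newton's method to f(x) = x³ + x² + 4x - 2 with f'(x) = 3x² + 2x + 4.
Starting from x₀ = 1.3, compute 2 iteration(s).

f(x) = x³ + x² + 4x - 2
f'(x) = 3x² + 2x + 4
x₀ = 1.3

Newton-Raphson formula: x_{n+1} = x_n - f(x_n)/f'(x_n)

Iteration 1:
  f(1.300000) = 7.087000
  f'(1.300000) = 11.670000
  x_1 = 1.300000 - 7.087000/11.670000 = 0.692716
Iteration 2:
  f(0.692716) = 1.583126
  f'(0.692716) = 6.825001
  x_2 = 0.692716 - 1.583126/6.825001 = 0.460757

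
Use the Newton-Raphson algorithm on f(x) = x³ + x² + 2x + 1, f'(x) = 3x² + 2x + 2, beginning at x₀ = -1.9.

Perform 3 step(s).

f(x) = x³ + x² + 2x + 1
f'(x) = 3x² + 2x + 2
x₀ = -1.9

Newton-Raphson formula: x_{n+1} = x_n - f(x_n)/f'(x_n)

Iteration 1:
  f(-1.900000) = -6.049000
  f'(-1.900000) = 9.030000
  x_1 = -1.900000 - (-6.049000)/9.030000 = -1.230122
Iteration 2:
  f(-1.230122) = -1.808464
  f'(-1.230122) = 4.079355
  x_2 = -1.230122 - (-1.808464)/4.079355 = -0.786801
Iteration 3:
  f(-0.786801) = -0.441620
  f'(-0.786801) = 2.283565
  x_3 = -0.786801 - (-0.441620)/2.283565 = -0.593410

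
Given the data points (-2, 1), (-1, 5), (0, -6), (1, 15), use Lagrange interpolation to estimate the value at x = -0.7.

Lagrange interpolation formula:
P(x) = Σ yᵢ × Lᵢ(x)
where Lᵢ(x) = Π_{j≠i} (x - xⱼ)/(xᵢ - xⱼ)

L_0(-0.7) = (-0.7 - (-1))/(-2 - (-1)) × (-0.7 - 0)/(-2 - 0) × (-0.7 - 1)/(-2 - 1) = -0.059500
L_1(-0.7) = (-0.7 - (-2))/(-1 - (-2)) × (-0.7 - 0)/(-1 - 0) × (-0.7 - 1)/(-1 - 1) = 0.773500
L_2(-0.7) = (-0.7 - (-2))/(0 - (-2)) × (-0.7 - (-1))/(0 - (-1)) × (-0.7 - 1)/(0 - 1) = 0.331500
L_3(-0.7) = (-0.7 - (-2))/(1 - (-2)) × (-0.7 - (-1))/(1 - (-1)) × (-0.7 - 0)/(1 - 0) = -0.045500

P(-0.7) = 1×L_0(-0.7) + 5×L_1(-0.7) + (-6)×L_2(-0.7) + 15×L_3(-0.7)
P(-0.7) = 1.136500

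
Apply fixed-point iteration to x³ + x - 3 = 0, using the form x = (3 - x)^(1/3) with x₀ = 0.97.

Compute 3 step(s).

Equation: x³ + x - 3 = 0
Fixed-point form: x = (3 - x)^(1/3)
x₀ = 0.97

x_1 = g(0.970000) = 1.266189
x_2 = g(1.266189) = 1.201344
x_3 = g(1.201344) = 1.216138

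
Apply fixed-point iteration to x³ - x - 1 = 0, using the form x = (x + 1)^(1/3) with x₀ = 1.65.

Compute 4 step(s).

Equation: x³ - x - 1 = 0
Fixed-point form: x = (x + 1)^(1/3)
x₀ = 1.65

x_1 = g(1.650000) = 1.383828
x_2 = g(1.383828) = 1.335852
x_3 = g(1.335852) = 1.326829
x_4 = g(1.326829) = 1.325119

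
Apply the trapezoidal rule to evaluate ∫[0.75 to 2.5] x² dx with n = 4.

f(x) = x²
a = 0.75, b = 2.5, n = 4
h = (b - a)/n = 0.437500

Trapezoidal rule: (h/2)[f(x₀) + 2f(x₁) + 2f(x₂) + ... + f(xₙ)]

x_0 = 0.7500, f(x_0) = 0.562500, coefficient = 1
x_1 = 1.1875, f(x_1) = 1.410156, coefficient = 2
x_2 = 1.6250, f(x_2) = 2.640625, coefficient = 2
x_3 = 2.0625, f(x_3) = 4.253906, coefficient = 2
x_4 = 2.5000, f(x_4) = 6.250000, coefficient = 1

I ≈ (0.437500/2) × 23.421875 = 5.123535
Exact value: 5.067708
Error: 0.055827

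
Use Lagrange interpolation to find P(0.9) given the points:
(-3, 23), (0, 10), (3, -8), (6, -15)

Lagrange interpolation formula:
P(x) = Σ yᵢ × Lᵢ(x)
where Lᵢ(x) = Π_{j≠i} (x - xⱼ)/(xᵢ - xⱼ)

L_0(0.9) = (0.9 - 0)/(-3 - 0) × (0.9 - 3)/(-3 - 3) × (0.9 - 6)/(-3 - 6) = -0.059500
L_1(0.9) = (0.9 - (-3))/(0 - (-3)) × (0.9 - 3)/(0 - 3) × (0.9 - 6)/(0 - 6) = 0.773500
L_2(0.9) = (0.9 - (-3))/(3 - (-3)) × (0.9 - 0)/(3 - 0) × (0.9 - 6)/(3 - 6) = 0.331500
L_3(0.9) = (0.9 - (-3))/(6 - (-3)) × (0.9 - 0)/(6 - 0) × (0.9 - 3)/(6 - 3) = -0.045500

P(0.9) = 23×L_0(0.9) + 10×L_1(0.9) + (-8)×L_2(0.9) + (-15)×L_3(0.9)
P(0.9) = 4.397000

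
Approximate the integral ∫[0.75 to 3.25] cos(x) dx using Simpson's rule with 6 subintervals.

f(x) = cos(x)
a = 0.75, b = 3.25, n = 6
h = (b - a)/n = 0.416667

Simpson's rule: (h/3)[f(x₀) + 4f(x₁) + 2f(x₂) + ... + f(xₙ)]

x_0 = 0.7500, f(x_0) = 0.731689, coefficient = 1
x_1 = 1.1667, f(x_1) = 0.393219, coefficient = 4
x_2 = 1.5833, f(x_2) = -0.012537, coefficient = 2
x_3 = 2.0000, f(x_3) = -0.416147, coefficient = 4
x_4 = 2.4167, f(x_4) = -0.748549, coefficient = 2
x_5 = 2.8333, f(x_5) = -0.952863, coefficient = 4
x_6 = 3.2500, f(x_6) = -0.994130, coefficient = 1

I ≈ (0.416667/3) × -5.687776 = -0.789969
Exact value: -0.789834
Error: 0.000135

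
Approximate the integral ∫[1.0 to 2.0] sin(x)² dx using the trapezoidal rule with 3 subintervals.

f(x) = sin(x)²
a = 1.0, b = 2.0, n = 3
h = (b - a)/n = 0.333333

Trapezoidal rule: (h/2)[f(x₀) + 2f(x₁) + 2f(x₂) + ... + f(xₙ)]

x_0 = 1.0000, f(x_0) = 0.708073, coefficient = 1
x_1 = 1.3333, f(x_1) = 0.944663, coefficient = 2
x_2 = 1.6667, f(x_2) = 0.990837, coefficient = 2
x_3 = 2.0000, f(x_3) = 0.826822, coefficient = 1

I ≈ (0.333333/2) × 5.405896 = 0.900983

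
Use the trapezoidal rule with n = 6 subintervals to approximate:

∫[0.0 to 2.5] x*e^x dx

f(x) = x*e^x
a = 0.0, b = 2.5, n = 6
h = (b - a)/n = 0.416667

Trapezoidal rule: (h/2)[f(x₀) + 2f(x₁) + 2f(x₂) + ... + f(xₙ)]

x_0 = 0.0000, f(x_0) = 0.000000, coefficient = 1
x_1 = 0.4167, f(x_1) = 0.632040, coefficient = 2
x_2 = 0.8333, f(x_2) = 1.917480, coefficient = 2
x_3 = 1.2500, f(x_3) = 4.362929, coefficient = 2
x_4 = 1.6667, f(x_4) = 8.824150, coefficient = 2
x_5 = 2.0833, f(x_5) = 16.731656, coefficient = 2
x_6 = 2.5000, f(x_6) = 30.456235, coefficient = 1

I ≈ (0.416667/2) × 95.392745 = 19.873489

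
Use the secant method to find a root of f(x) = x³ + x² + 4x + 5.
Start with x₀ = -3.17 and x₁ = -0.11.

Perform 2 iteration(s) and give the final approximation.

f(x) = x³ + x² + 4x + 5
x₀ = -3.17, x₁ = -0.11

Secant formula: x_{n+1} = x_n - f(x_n)(x_n - x_{n-1})/(f(x_n) - f(x_{n-1}))

Iteration 1:
  f(-3.170000) = -29.486113
  f(-0.110000) = 4.570769
  x_2 = -0.110000 - 4.570769×(-0.110000 - (-3.170000))/(4.570769 - (-29.486113))
       = -0.520682
Iteration 2:
  f(-0.110000) = 4.570769
  f(-0.520682) = 3.047219
  x_3 = -0.520682 - 3.047219×(-0.520682 - (-0.110000))/(3.047219 - 4.570769)
       = -1.342079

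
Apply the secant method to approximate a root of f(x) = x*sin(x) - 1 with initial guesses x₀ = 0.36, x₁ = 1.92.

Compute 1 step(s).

f(x) = x*sin(x) - 1
x₀ = 0.36, x₁ = 1.92

Secant formula: x_{n+1} = x_n - f(x_n)(x_n - x_{n-1})/(f(x_n) - f(x_{n-1}))

Iteration 1:
  f(0.360000) = -0.873181
  f(1.920000) = 0.804119
  x_2 = 1.920000 - 0.804119×(1.920000 - 0.360000)/(0.804119 - (-0.873181))
       = 1.172116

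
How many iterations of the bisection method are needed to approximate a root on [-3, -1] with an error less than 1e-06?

We need (b-a)/2^n ≤ 1e-06
(-1 - (-3))/2^n ≤ 1e-06
2/2^n ≤ 1e-06
2^n ≥ 2000000
n ≥ log₂(2000000) = 20.93
n ≥ 21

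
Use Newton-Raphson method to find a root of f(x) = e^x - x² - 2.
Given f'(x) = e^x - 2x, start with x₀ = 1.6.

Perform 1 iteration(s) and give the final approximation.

f(x) = e^x - x² - 2
f'(x) = e^x - 2x
x₀ = 1.6

Newton-Raphson formula: x_{n+1} = x_n - f(x_n)/f'(x_n)

Iteration 1:
  f(1.600000) = 0.393032
  f'(1.600000) = 1.753032
  x_1 = 1.600000 - 0.393032/1.753032 = 1.375799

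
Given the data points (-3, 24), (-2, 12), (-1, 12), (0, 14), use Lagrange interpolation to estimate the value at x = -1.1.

Lagrange interpolation formula:
P(x) = Σ yᵢ × Lᵢ(x)
where Lᵢ(x) = Π_{j≠i} (x - xⱼ)/(xᵢ - xⱼ)

L_0(-1.1) = (-1.1 - (-2))/(-3 - (-2)) × (-1.1 - (-1))/(-3 - (-1)) × (-1.1 - 0)/(-3 - 0) = -0.016500
L_1(-1.1) = (-1.1 - (-3))/(-2 - (-3)) × (-1.1 - (-1))/(-2 - (-1)) × (-1.1 - 0)/(-2 - 0) = 0.104500
L_2(-1.1) = (-1.1 - (-3))/(-1 - (-3)) × (-1.1 - (-2))/(-1 - (-2)) × (-1.1 - 0)/(-1 - 0) = 0.940500
L_3(-1.1) = (-1.1 - (-3))/(0 - (-3)) × (-1.1 - (-2))/(0 - (-2)) × (-1.1 - (-1))/(0 - (-1)) = -0.028500

P(-1.1) = 24×L_0(-1.1) + 12×L_1(-1.1) + 12×L_2(-1.1) + 14×L_3(-1.1)
P(-1.1) = 11.745000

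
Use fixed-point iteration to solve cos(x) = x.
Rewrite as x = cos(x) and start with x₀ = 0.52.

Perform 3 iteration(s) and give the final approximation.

Equation: cos(x) = x
Fixed-point form: x = cos(x)
x₀ = 0.52

x_1 = g(0.520000) = 0.867819
x_2 = g(0.867819) = 0.646492
x_3 = g(0.646492) = 0.798202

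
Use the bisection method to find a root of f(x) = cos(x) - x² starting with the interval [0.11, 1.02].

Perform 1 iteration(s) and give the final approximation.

f(x) = cos(x) - x²
Initial interval: [0.11, 1.02]

Iteration 1:
  c_1 = (0.110000 + 1.020000)/2 = 0.565000
  f(c_1) = f(0.565000) = 0.525364
  f(a) × f(c) ≥ 0, new interval: [0.565000, 1.020000]

After 1 iteration(s), the approximation is c_1 = 0.565000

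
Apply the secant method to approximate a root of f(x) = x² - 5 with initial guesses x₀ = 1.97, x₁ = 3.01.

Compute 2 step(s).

f(x) = x² - 5
x₀ = 1.97, x₁ = 3.01

Secant formula: x_{n+1} = x_n - f(x_n)(x_n - x_{n-1})/(f(x_n) - f(x_{n-1}))

Iteration 1:
  f(1.970000) = -1.119100
  f(3.010000) = 4.060100
  x_2 = 3.010000 - 4.060100×(3.010000 - 1.970000)/(4.060100 - (-1.119100))
       = 2.194719
Iteration 2:
  f(3.010000) = 4.060100
  f(2.194719) = -0.183209
  x_3 = 2.194719 - (-0.183209)×(2.194719 - 3.010000)/(-0.183209 - 4.060100)
       = 2.229919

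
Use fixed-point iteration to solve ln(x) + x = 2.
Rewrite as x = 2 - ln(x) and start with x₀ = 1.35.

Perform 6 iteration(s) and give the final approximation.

Equation: ln(x) + x = 2
Fixed-point form: x = 2 - ln(x)
x₀ = 1.35

x_1 = g(1.350000) = 1.699895
x_2 = g(1.699895) = 1.469433
x_3 = g(1.469433) = 1.615123
x_4 = g(1.615123) = 1.520589
x_5 = g(1.520589) = 1.580902
x_6 = g(1.580902) = 1.542004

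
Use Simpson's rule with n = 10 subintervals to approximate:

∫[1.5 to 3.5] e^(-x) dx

f(x) = e^(-x)
a = 1.5, b = 3.5, n = 10
h = (b - a)/n = 0.200000

Simpson's rule: (h/3)[f(x₀) + 4f(x₁) + 2f(x₂) + ... + f(xₙ)]

x_0 = 1.5000, f(x_0) = 0.223130, coefficient = 1
x_1 = 1.7000, f(x_1) = 0.182684, coefficient = 4
x_2 = 1.9000, f(x_2) = 0.149569, coefficient = 2
x_3 = 2.1000, f(x_3) = 0.122456, coefficient = 4
x_4 = 2.3000, f(x_4) = 0.100259, coefficient = 2
x_5 = 2.5000, f(x_5) = 0.082085, coefficient = 4
x_6 = 2.7000, f(x_6) = 0.067206, coefficient = 2
x_7 = 2.9000, f(x_7) = 0.055023, coefficient = 4
x_8 = 3.1000, f(x_8) = 0.045049, coefficient = 2
x_9 = 3.3000, f(x_9) = 0.036883, coefficient = 4
x_10 = 3.5000, f(x_10) = 0.030197, coefficient = 1

I ≈ (0.200000/3) × 2.894017 = 0.192934
Exact value: 0.192933
Error: 0.000002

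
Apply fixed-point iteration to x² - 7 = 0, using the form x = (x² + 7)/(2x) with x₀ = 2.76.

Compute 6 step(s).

Equation: x² - 7 = 0
Fixed-point form: x = (x² + 7)/(2x)
x₀ = 2.76

x_1 = g(2.760000) = 2.648116
x_2 = g(2.648116) = 2.645752
x_3 = g(2.645752) = 2.645751
x_4 = g(2.645751) = 2.645751
x_5 = g(2.645751) = 2.645751
x_6 = g(2.645751) = 2.645751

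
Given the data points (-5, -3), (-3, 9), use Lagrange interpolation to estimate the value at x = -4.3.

Lagrange interpolation formula:
P(x) = Σ yᵢ × Lᵢ(x)
where Lᵢ(x) = Π_{j≠i} (x - xⱼ)/(xᵢ - xⱼ)

L_0(-4.3) = (-4.3 - (-3))/(-5 - (-3)) = 0.650000
L_1(-4.3) = (-4.3 - (-5))/(-3 - (-5)) = 0.350000

P(-4.3) = (-3)×L_0(-4.3) + 9×L_1(-4.3)
P(-4.3) = 1.200000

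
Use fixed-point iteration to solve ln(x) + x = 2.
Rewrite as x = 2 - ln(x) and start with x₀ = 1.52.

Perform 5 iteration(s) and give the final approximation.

Equation: ln(x) + x = 2
Fixed-point form: x = 2 - ln(x)
x₀ = 1.52

x_1 = g(1.520000) = 1.581290
x_2 = g(1.581290) = 1.541759
x_3 = g(1.541759) = 1.567076
x_4 = g(1.567076) = 1.550789
x_5 = g(1.550789) = 1.561236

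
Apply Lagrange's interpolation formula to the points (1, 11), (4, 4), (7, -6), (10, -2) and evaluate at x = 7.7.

Lagrange interpolation formula:
P(x) = Σ yᵢ × Lᵢ(x)
where Lᵢ(x) = Π_{j≠i} (x - xⱼ)/(xᵢ - xⱼ)

L_0(7.7) = (7.7 - 4)/(1 - 4) × (7.7 - 7)/(1 - 7) × (7.7 - 10)/(1 - 10) = 0.036772
L_1(7.7) = (7.7 - 1)/(4 - 1) × (7.7 - 7)/(4 - 7) × (7.7 - 10)/(4 - 10) = -0.199759
L_2(7.7) = (7.7 - 1)/(7 - 1) × (7.7 - 4)/(7 - 4) × (7.7 - 10)/(7 - 10) = 1.055870
L_3(7.7) = (7.7 - 1)/(10 - 1) × (7.7 - 4)/(10 - 4) × (7.7 - 7)/(10 - 7) = 0.107117

P(7.7) = 11×L_0(7.7) + 4×L_1(7.7) + (-6)×L_2(7.7) + (-2)×L_3(7.7)
P(7.7) = -6.944006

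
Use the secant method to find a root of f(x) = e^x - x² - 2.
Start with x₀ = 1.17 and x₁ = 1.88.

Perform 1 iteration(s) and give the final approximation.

f(x) = e^x - x² - 2
x₀ = 1.17, x₁ = 1.88

Secant formula: x_{n+1} = x_n - f(x_n)(x_n - x_{n-1})/(f(x_n) - f(x_{n-1}))

Iteration 1:
  f(1.170000) = -0.146907
  f(1.880000) = 1.019105
  x_2 = 1.880000 - 1.019105×(1.880000 - 1.170000)/(1.019105 - (-0.146907))
       = 1.259454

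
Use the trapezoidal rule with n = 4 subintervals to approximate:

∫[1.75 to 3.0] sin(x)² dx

f(x) = sin(x)²
a = 1.75, b = 3.0, n = 4
h = (b - a)/n = 0.312500

Trapezoidal rule: (h/2)[f(x₀) + 2f(x₁) + 2f(x₂) + ... + f(xₙ)]

x_0 = 1.7500, f(x_0) = 0.968228, coefficient = 1
x_1 = 2.0625, f(x_1) = 0.777095, coefficient = 2
x_2 = 2.3750, f(x_2) = 0.481199, coefficient = 2
x_3 = 2.6875, f(x_3) = 0.192411, coefficient = 2
x_4 = 3.0000, f(x_4) = 0.019915, coefficient = 1

I ≈ (0.312500/2) × 3.889553 = 0.607743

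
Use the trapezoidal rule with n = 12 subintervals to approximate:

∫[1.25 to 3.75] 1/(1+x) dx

f(x) = 1/(1+x)
a = 1.25, b = 3.75, n = 12
h = (b - a)/n = 0.208333

Trapezoidal rule: (h/2)[f(x₀) + 2f(x₁) + 2f(x₂) + ... + f(xₙ)]

x_0 = 1.2500, f(x_0) = 0.444444, coefficient = 1
x_1 = 1.4583, f(x_1) = 0.406780, coefficient = 2
x_2 = 1.6667, f(x_2) = 0.375000, coefficient = 2
x_3 = 1.8750, f(x_3) = 0.347826, coefficient = 2
x_4 = 2.0833, f(x_4) = 0.324324, coefficient = 2
x_5 = 2.2917, f(x_5) = 0.303797, coefficient = 2
x_6 = 2.5000, f(x_6) = 0.285714, coefficient = 2
x_7 = 2.7083, f(x_7) = 0.269663, coefficient = 2
x_8 = 2.9167, f(x_8) = 0.255319, coefficient = 2
x_9 = 3.1250, f(x_9) = 0.242424, coefficient = 2
x_10 = 3.3333, f(x_10) = 0.230769, coefficient = 2
x_11 = 3.5417, f(x_11) = 0.220183, coefficient = 2
x_12 = 3.7500, f(x_12) = 0.210526, coefficient = 1

I ≈ (0.208333/2) × 7.178572 = 0.747768
Exact value: 0.747214
Error: 0.000554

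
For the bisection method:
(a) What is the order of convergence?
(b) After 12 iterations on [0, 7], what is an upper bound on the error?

(a) Bisection has linear (order 1) convergence; the error is halved each step.

(b) Error bound = (b-a)/2^n = (7 - 0)/2^{12}
    = 7/2^{12}

(a) 1 (linear); (b) error ≤ 1.71e-03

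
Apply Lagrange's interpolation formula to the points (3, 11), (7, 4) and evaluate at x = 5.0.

Lagrange interpolation formula:
P(x) = Σ yᵢ × Lᵢ(x)
where Lᵢ(x) = Π_{j≠i} (x - xⱼ)/(xᵢ - xⱼ)

L_0(5.0) = (5.0 - 7)/(3 - 7) = 0.500000
L_1(5.0) = (5.0 - 3)/(7 - 3) = 0.500000

P(5.0) = 11×L_0(5.0) + 4×L_1(5.0)
P(5.0) = 7.500000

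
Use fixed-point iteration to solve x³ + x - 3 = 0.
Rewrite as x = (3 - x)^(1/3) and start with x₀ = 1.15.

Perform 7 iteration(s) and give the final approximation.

Equation: x³ + x - 3 = 0
Fixed-point form: x = (3 - x)^(1/3)
x₀ = 1.15

x_1 = g(1.150000) = 1.227601
x_2 = g(1.227601) = 1.210191
x_3 = g(1.210191) = 1.214140
x_4 = g(1.214140) = 1.213247
x_5 = g(1.213247) = 1.213449
x_6 = g(1.213449) = 1.213403
x_7 = g(1.213403) = 1.213414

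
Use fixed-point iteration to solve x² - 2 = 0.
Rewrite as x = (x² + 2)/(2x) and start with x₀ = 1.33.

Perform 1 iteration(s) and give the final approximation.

Equation: x² - 2 = 0
Fixed-point form: x = (x² + 2)/(2x)
x₀ = 1.33

x_1 = g(1.330000) = 1.416880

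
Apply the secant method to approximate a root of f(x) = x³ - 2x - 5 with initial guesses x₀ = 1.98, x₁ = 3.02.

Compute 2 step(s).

f(x) = x³ - 2x - 5
x₀ = 1.98, x₁ = 3.02

Secant formula: x_{n+1} = x_n - f(x_n)(x_n - x_{n-1})/(f(x_n) - f(x_{n-1}))

Iteration 1:
  f(1.980000) = -1.197608
  f(3.020000) = 16.503608
  x_2 = 3.020000 - 16.503608×(3.020000 - 1.980000)/(16.503608 - (-1.197608))
       = 2.050363
Iteration 2:
  f(3.020000) = 16.503608
  f(2.050363) = -0.481023
  x_3 = 2.050363 - (-0.481023)×(2.050363 - 3.020000)/(-0.481023 - 16.503608)
       = 2.077824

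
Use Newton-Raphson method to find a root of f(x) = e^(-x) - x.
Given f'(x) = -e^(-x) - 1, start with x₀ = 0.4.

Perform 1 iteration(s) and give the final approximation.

f(x) = e^(-x) - x
f'(x) = -e^(-x) - 1
x₀ = 0.4

Newton-Raphson formula: x_{n+1} = x_n - f(x_n)/f'(x_n)

Iteration 1:
  f(0.400000) = 0.270320
  f'(0.400000) = -1.670320
  x_1 = 0.400000 - 0.270320/(-1.670320) = 0.561837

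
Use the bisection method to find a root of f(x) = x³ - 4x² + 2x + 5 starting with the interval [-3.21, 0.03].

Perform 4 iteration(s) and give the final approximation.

f(x) = x³ - 4x² + 2x + 5
Initial interval: [-3.21, 0.03]

Iteration 1:
  c_1 = (-3.210000 + 0.030000)/2 = -1.590000
  f(c_1) = f(-1.590000) = -12.312079
  f(a) × f(c) ≥ 0, new interval: [-1.590000, 0.030000]
Iteration 2:
  c_2 = (-1.590000 + 0.030000)/2 = -0.780000
  f(c_2) = f(-0.780000) = 0.531848
  f(a) × f(c) < 0, new interval: [-1.590000, -0.780000]
Iteration 3:
  c_3 = (-1.590000 + (-0.780000))/2 = -1.185000
  f(c_3) = f(-1.185000) = -4.650907
  f(a) × f(c) ≥ 0, new interval: [-1.185000, -0.780000]
Iteration 4:
  c_4 = (-1.185000 + (-0.780000))/2 = -0.982500
  f(c_4) = f(-0.982500) = -1.774638
  f(a) × f(c) ≥ 0, new interval: [-0.982500, -0.780000]

After 4 iteration(s), the approximation is c_4 = -0.982500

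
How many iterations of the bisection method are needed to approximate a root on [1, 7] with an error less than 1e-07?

We need (b-a)/2^n ≤ 1e-07
(7 - 1)/2^n ≤ 1e-07
6/2^n ≤ 1e-07
2^n ≥ 60000000
n ≥ log₂(60000000) = 25.84
n ≥ 26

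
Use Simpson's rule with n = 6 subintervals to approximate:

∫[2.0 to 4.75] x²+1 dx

f(x) = x²+1
a = 2.0, b = 4.75, n = 6
h = (b - a)/n = 0.458333

Simpson's rule: (h/3)[f(x₀) + 4f(x₁) + 2f(x₂) + ... + f(xₙ)]

x_0 = 2.0000, f(x_0) = 5.000000, coefficient = 1
x_1 = 2.4583, f(x_1) = 7.043403, coefficient = 4
x_2 = 2.9167, f(x_2) = 9.506944, coefficient = 2
x_3 = 3.3750, f(x_3) = 12.390625, coefficient = 4
x_4 = 3.8333, f(x_4) = 15.694444, coefficient = 2
x_5 = 4.2917, f(x_5) = 19.418403, coefficient = 4
x_6 = 4.7500, f(x_6) = 23.562500, coefficient = 1

I ≈ (0.458333/3) × 234.375000 = 35.807292
Exact value: 35.807292
Error: 0.000000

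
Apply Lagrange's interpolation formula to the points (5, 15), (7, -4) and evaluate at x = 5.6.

Lagrange interpolation formula:
P(x) = Σ yᵢ × Lᵢ(x)
where Lᵢ(x) = Π_{j≠i} (x - xⱼ)/(xᵢ - xⱼ)

L_0(5.6) = (5.6 - 7)/(5 - 7) = 0.700000
L_1(5.6) = (5.6 - 5)/(7 - 5) = 0.300000

P(5.6) = 15×L_0(5.6) + (-4)×L_1(5.6)
P(5.6) = 9.300000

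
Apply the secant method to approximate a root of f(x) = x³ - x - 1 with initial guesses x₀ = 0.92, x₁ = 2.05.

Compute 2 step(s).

f(x) = x³ - x - 1
x₀ = 0.92, x₁ = 2.05

Secant formula: x_{n+1} = x_n - f(x_n)(x_n - x_{n-1})/(f(x_n) - f(x_{n-1}))

Iteration 1:
  f(0.920000) = -1.141312
  f(2.050000) = 5.565125
  x_2 = 2.050000 - 5.565125×(2.050000 - 0.920000)/(5.565125 - (-1.141312))
       = 1.112305
Iteration 2:
  f(2.050000) = 5.565125
  f(1.112305) = -0.736136
  x_3 = 1.112305 - (-0.736136)×(1.112305 - 2.050000)/(-0.736136 - 5.565125)
       = 1.221850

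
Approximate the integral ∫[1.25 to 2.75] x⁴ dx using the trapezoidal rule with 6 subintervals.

f(x) = x⁴
a = 1.25, b = 2.75, n = 6
h = (b - a)/n = 0.250000

Trapezoidal rule: (h/2)[f(x₀) + 2f(x₁) + 2f(x₂) + ... + f(xₙ)]

x_0 = 1.2500, f(x_0) = 2.441406, coefficient = 1
x_1 = 1.5000, f(x_1) = 5.062500, coefficient = 2
x_2 = 1.7500, f(x_2) = 9.378906, coefficient = 2
x_3 = 2.0000, f(x_3) = 16.000000, coefficient = 2
x_4 = 2.2500, f(x_4) = 25.628906, coefficient = 2
x_5 = 2.5000, f(x_5) = 39.062500, coefficient = 2
x_6 = 2.7500, f(x_6) = 57.191406, coefficient = 1

I ≈ (0.250000/2) × 249.898438 = 31.237305
Exact value: 30.844922
Error: 0.392383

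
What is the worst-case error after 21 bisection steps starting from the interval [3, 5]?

Bisection error bound: |error| ≤ (b-a)/2^n
|error| ≤ (5 - 3)/2^21 = 2/2^21
|error| ≤ 0.0000009537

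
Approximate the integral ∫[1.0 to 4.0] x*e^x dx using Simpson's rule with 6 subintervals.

f(x) = x*e^x
a = 1.0, b = 4.0, n = 6
h = (b - a)/n = 0.500000

Simpson's rule: (h/3)[f(x₀) + 4f(x₁) + 2f(x₂) + ... + f(xₙ)]

x_0 = 1.0000, f(x_0) = 2.718282, coefficient = 1
x_1 = 1.5000, f(x_1) = 6.722534, coefficient = 4
x_2 = 2.0000, f(x_2) = 14.778112, coefficient = 2
x_3 = 2.5000, f(x_3) = 30.456235, coefficient = 4
x_4 = 3.0000, f(x_4) = 60.256611, coefficient = 2
x_5 = 3.5000, f(x_5) = 115.904082, coefficient = 4
x_6 = 4.0000, f(x_6) = 218.392600, coefficient = 1

I ≈ (0.500000/3) × 983.511729 = 163.918622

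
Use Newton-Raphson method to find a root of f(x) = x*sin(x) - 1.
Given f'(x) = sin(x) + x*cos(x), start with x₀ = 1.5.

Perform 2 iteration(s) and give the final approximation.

f(x) = x*sin(x) - 1
f'(x) = sin(x) + x*cos(x)
x₀ = 1.5

Newton-Raphson formula: x_{n+1} = x_n - f(x_n)/f'(x_n)

Iteration 1:
  f(1.500000) = 0.496242
  f'(1.500000) = 1.103601
  x_1 = 1.500000 - 0.496242/1.103601 = 1.050342
Iteration 2:
  f(1.050342) = -0.088730
  f'(1.050342) = 1.389902
  x_2 = 1.050342 - (-0.088730)/1.389902 = 1.114181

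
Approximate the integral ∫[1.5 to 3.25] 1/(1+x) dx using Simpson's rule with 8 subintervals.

f(x) = 1/(1+x)
a = 1.5, b = 3.25, n = 8
h = (b - a)/n = 0.218750

Simpson's rule: (h/3)[f(x₀) + 4f(x₁) + 2f(x₂) + ... + f(xₙ)]

x_0 = 1.5000, f(x_0) = 0.400000, coefficient = 1
x_1 = 1.7188, f(x_1) = 0.367816, coefficient = 4
x_2 = 1.9375, f(x_2) = 0.340426, coefficient = 2
x_3 = 2.1562, f(x_3) = 0.316832, coefficient = 4
x_4 = 2.3750, f(x_4) = 0.296296, coefficient = 2
x_5 = 2.5938, f(x_5) = 0.278261, coefficient = 4
x_6 = 2.8125, f(x_6) = 0.262295, coefficient = 2
x_7 = 3.0312, f(x_7) = 0.248062, coefficient = 4
x_8 = 3.2500, f(x_8) = 0.235294, coefficient = 1

I ≈ (0.218750/3) × 7.277211 = 0.530630
Exact value: 0.530628
Error: 0.000002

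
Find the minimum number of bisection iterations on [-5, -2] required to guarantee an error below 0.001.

We need (b-a)/2^n ≤ 0.001
(-2 - (-5))/2^n ≤ 0.001
3/2^n ≤ 0.001
2^n ≥ 3000
n ≥ log₂(3000) = 11.55
n ≥ 12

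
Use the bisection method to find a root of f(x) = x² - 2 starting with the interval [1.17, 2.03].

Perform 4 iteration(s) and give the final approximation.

f(x) = x² - 2
Initial interval: [1.17, 2.03]

Iteration 1:
  c_1 = (1.170000 + 2.030000)/2 = 1.600000
  f(c_1) = f(1.600000) = 0.560000
  f(a) × f(c) < 0, new interval: [1.170000, 1.600000]
Iteration 2:
  c_2 = (1.170000 + 1.600000)/2 = 1.385000
  f(c_2) = f(1.385000) = -0.081775
  f(a) × f(c) ≥ 0, new interval: [1.385000, 1.600000]
Iteration 3:
  c_3 = (1.385000 + 1.600000)/2 = 1.492500
  f(c_3) = f(1.492500) = 0.227556
  f(a) × f(c) < 0, new interval: [1.385000, 1.492500]
Iteration 4:
  c_4 = (1.385000 + 1.492500)/2 = 1.438750
  f(c_4) = f(1.438750) = 0.070002
  f(a) × f(c) < 0, new interval: [1.385000, 1.438750]

After 4 iteration(s), the approximation is c_4 = 1.438750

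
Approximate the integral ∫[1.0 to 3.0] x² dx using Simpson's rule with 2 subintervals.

f(x) = x²
a = 1.0, b = 3.0, n = 2
h = (b - a)/n = 1.000000

Simpson's rule: (h/3)[f(x₀) + 4f(x₁) + 2f(x₂) + ... + f(xₙ)]

x_0 = 1.0000, f(x_0) = 1.000000, coefficient = 1
x_1 = 2.0000, f(x_1) = 4.000000, coefficient = 4
x_2 = 3.0000, f(x_2) = 9.000000, coefficient = 1

I ≈ (1.000000/3) × 26.000000 = 8.666667
Exact value: 8.666667
Error: 0.000000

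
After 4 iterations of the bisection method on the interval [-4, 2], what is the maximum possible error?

Bisection error bound: |error| ≤ (b-a)/2^n
|error| ≤ (2 - (-4))/2^4 = 6/2^4
|error| ≤ 0.3750000000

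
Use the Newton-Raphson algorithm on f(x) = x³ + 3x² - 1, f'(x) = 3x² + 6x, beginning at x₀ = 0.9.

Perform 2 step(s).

f(x) = x³ + 3x² - 1
f'(x) = 3x² + 6x
x₀ = 0.9

Newton-Raphson formula: x_{n+1} = x_n - f(x_n)/f'(x_n)

Iteration 1:
  f(0.900000) = 2.159000
  f'(0.900000) = 7.830000
  x_1 = 0.900000 - 2.159000/7.830000 = 0.624266
Iteration 2:
  f(0.624266) = 0.412404
  f'(0.624266) = 4.914717
  x_2 = 0.624266 - 0.412404/4.914717 = 0.540354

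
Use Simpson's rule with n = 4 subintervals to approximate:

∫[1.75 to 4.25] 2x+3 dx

f(x) = 2x+3
a = 1.75, b = 4.25, n = 4
h = (b - a)/n = 0.625000

Simpson's rule: (h/3)[f(x₀) + 4f(x₁) + 2f(x₂) + ... + f(xₙ)]

x_0 = 1.7500, f(x_0) = 6.500000, coefficient = 1
x_1 = 2.3750, f(x_1) = 7.750000, coefficient = 4
x_2 = 3.0000, f(x_2) = 9.000000, coefficient = 2
x_3 = 3.6250, f(x_3) = 10.250000, coefficient = 4
x_4 = 4.2500, f(x_4) = 11.500000, coefficient = 1

I ≈ (0.625000/3) × 108.000000 = 22.500000
Exact value: 22.500000
Error: 0.000000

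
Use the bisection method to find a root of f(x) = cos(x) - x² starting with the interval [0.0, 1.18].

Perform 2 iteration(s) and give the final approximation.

f(x) = cos(x) - x²
Initial interval: [0.0, 1.18]

Iteration 1:
  c_1 = (0.000000 + 1.180000)/2 = 0.590000
  f(c_1) = f(0.590000) = 0.482841
  f(a) × f(c) ≥ 0, new interval: [0.590000, 1.180000]
Iteration 2:
  c_2 = (0.590000 + 1.180000)/2 = 0.885000
  f(c_2) = f(0.885000) = -0.149935
  f(a) × f(c) < 0, new interval: [0.590000, 0.885000]

After 2 iteration(s), the approximation is c_2 = 0.885000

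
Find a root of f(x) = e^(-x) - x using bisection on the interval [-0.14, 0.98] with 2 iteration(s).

f(x) = e^(-x) - x
Initial interval: [-0.14, 0.98]

Iteration 1:
  c_1 = (-0.140000 + 0.980000)/2 = 0.420000
  f(c_1) = f(0.420000) = 0.237047
  f(a) × f(c) ≥ 0, new interval: [0.420000, 0.980000]
Iteration 2:
  c_2 = (0.420000 + 0.980000)/2 = 0.700000
  f(c_2) = f(0.700000) = -0.203415
  f(a) × f(c) < 0, new interval: [0.420000, 0.700000]

After 2 iteration(s), the approximation is c_2 = 0.700000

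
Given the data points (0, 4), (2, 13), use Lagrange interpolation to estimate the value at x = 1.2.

Lagrange interpolation formula:
P(x) = Σ yᵢ × Lᵢ(x)
where Lᵢ(x) = Π_{j≠i} (x - xⱼ)/(xᵢ - xⱼ)

L_0(1.2) = (1.2 - 2)/(0 - 2) = 0.400000
L_1(1.2) = (1.2 - 0)/(2 - 0) = 0.600000

P(1.2) = 4×L_0(1.2) + 13×L_1(1.2)
P(1.2) = 9.400000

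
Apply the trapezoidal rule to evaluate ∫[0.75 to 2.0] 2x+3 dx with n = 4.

f(x) = 2x+3
a = 0.75, b = 2.0, n = 4
h = (b - a)/n = 0.312500

Trapezoidal rule: (h/2)[f(x₀) + 2f(x₁) + 2f(x₂) + ... + f(xₙ)]

x_0 = 0.7500, f(x_0) = 4.500000, coefficient = 1
x_1 = 1.0625, f(x_1) = 5.125000, coefficient = 2
x_2 = 1.3750, f(x_2) = 5.750000, coefficient = 2
x_3 = 1.6875, f(x_3) = 6.375000, coefficient = 2
x_4 = 2.0000, f(x_4) = 7.000000, coefficient = 1

I ≈ (0.312500/2) × 46.000000 = 7.187500
Exact value: 7.187500
Error: 0.000000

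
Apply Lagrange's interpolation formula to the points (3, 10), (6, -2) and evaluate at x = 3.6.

Lagrange interpolation formula:
P(x) = Σ yᵢ × Lᵢ(x)
where Lᵢ(x) = Π_{j≠i} (x - xⱼ)/(xᵢ - xⱼ)

L_0(3.6) = (3.6 - 6)/(3 - 6) = 0.800000
L_1(3.6) = (3.6 - 3)/(6 - 3) = 0.200000

P(3.6) = 10×L_0(3.6) + (-2)×L_1(3.6)
P(3.6) = 7.600000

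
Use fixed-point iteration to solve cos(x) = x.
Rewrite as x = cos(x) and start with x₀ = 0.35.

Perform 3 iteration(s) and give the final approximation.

Equation: cos(x) = x
Fixed-point form: x = cos(x)
x₀ = 0.35

x_1 = g(0.350000) = 0.939373
x_2 = g(0.939373) = 0.590294
x_3 = g(0.590294) = 0.830777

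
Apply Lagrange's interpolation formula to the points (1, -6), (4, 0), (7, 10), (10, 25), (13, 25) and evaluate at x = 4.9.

Lagrange interpolation formula:
P(x) = Σ yᵢ × Lᵢ(x)
where Lᵢ(x) = Π_{j≠i} (x - xⱼ)/(xᵢ - xⱼ)

L_0(4.9) = (4.9 - 4)/(1 - 4) × (4.9 - 7)/(1 - 7) × (4.9 - 10)/(1 - 10) × (4.9 - 13)/(1 - 13) = -0.040162
L_1(4.9) = (4.9 - 1)/(4 - 1) × (4.9 - 7)/(4 - 7) × (4.9 - 10)/(4 - 10) × (4.9 - 13)/(4 - 13) = 0.696150
L_2(4.9) = (4.9 - 1)/(7 - 1) × (4.9 - 4)/(7 - 4) × (4.9 - 10)/(7 - 10) × (4.9 - 13)/(7 - 13) = 0.447525
L_3(4.9) = (4.9 - 1)/(10 - 1) × (4.9 - 4)/(10 - 4) × (4.9 - 7)/(10 - 7) × (4.9 - 13)/(10 - 13) = -0.122850
L_4(4.9) = (4.9 - 1)/(13 - 1) × (4.9 - 4)/(13 - 4) × (4.9 - 7)/(13 - 7) × (4.9 - 10)/(13 - 10) = 0.019338

P(4.9) = (-6)×L_0(4.9) + 0×L_1(4.9) + 10×L_2(4.9) + 25×L_3(4.9) + 25×L_4(4.9)
P(4.9) = 2.128412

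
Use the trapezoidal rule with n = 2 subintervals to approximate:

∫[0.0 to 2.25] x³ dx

f(x) = x³
a = 0.0, b = 2.25, n = 2
h = (b - a)/n = 1.125000

Trapezoidal rule: (h/2)[f(x₀) + 2f(x₁) + 2f(x₂) + ... + f(xₙ)]

x_0 = 0.0000, f(x_0) = 0.000000, coefficient = 1
x_1 = 1.1250, f(x_1) = 1.423828, coefficient = 2
x_2 = 2.2500, f(x_2) = 11.390625, coefficient = 1

I ≈ (1.125000/2) × 14.238281 = 8.009033
Exact value: 6.407227
Error: 1.601807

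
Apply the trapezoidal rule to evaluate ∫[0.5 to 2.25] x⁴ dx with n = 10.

f(x) = x⁴
a = 0.5, b = 2.25, n = 10
h = (b - a)/n = 0.175000

Trapezoidal rule: (h/2)[f(x₀) + 2f(x₁) + 2f(x₂) + ... + f(xₙ)]

x_0 = 0.5000, f(x_0) = 0.062500, coefficient = 1
x_1 = 0.6750, f(x_1) = 0.207594, coefficient = 2
x_2 = 0.8500, f(x_2) = 0.522006, coefficient = 2
x_3 = 1.0250, f(x_3) = 1.103813, coefficient = 2
x_4 = 1.2000, f(x_4) = 2.073600, coefficient = 2
x_5 = 1.3750, f(x_5) = 3.574463, coefficient = 2
x_6 = 1.5500, f(x_6) = 5.772006, coefficient = 2
x_7 = 1.7250, f(x_7) = 8.854344, coefficient = 2
x_8 = 1.9000, f(x_8) = 13.032100, coefficient = 2
x_9 = 2.0750, f(x_9) = 18.538407, coefficient = 2
x_10 = 2.2500, f(x_10) = 25.628906, coefficient = 1

I ≈ (0.175000/2) × 133.048073 = 11.641706
Exact value: 11.526758
Error: 0.114949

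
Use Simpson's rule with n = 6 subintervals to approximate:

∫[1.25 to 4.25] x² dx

f(x) = x²
a = 1.25, b = 4.25, n = 6
h = (b - a)/n = 0.500000

Simpson's rule: (h/3)[f(x₀) + 4f(x₁) + 2f(x₂) + ... + f(xₙ)]

x_0 = 1.2500, f(x_0) = 1.562500, coefficient = 1
x_1 = 1.7500, f(x_1) = 3.062500, coefficient = 4
x_2 = 2.2500, f(x_2) = 5.062500, coefficient = 2
x_3 = 2.7500, f(x_3) = 7.562500, coefficient = 4
x_4 = 3.2500, f(x_4) = 10.562500, coefficient = 2
x_5 = 3.7500, f(x_5) = 14.062500, coefficient = 4
x_6 = 4.2500, f(x_6) = 18.062500, coefficient = 1

I ≈ (0.500000/3) × 149.625000 = 24.937500
Exact value: 24.937500
Error: 0.000000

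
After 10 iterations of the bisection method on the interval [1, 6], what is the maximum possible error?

Bisection error bound: |error| ≤ (b-a)/2^n
|error| ≤ (6 - 1)/2^10 = 5/2^10
|error| ≤ 0.0048828125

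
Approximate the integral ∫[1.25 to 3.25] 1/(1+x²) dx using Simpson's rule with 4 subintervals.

f(x) = 1/(1+x²)
a = 1.25, b = 3.25, n = 4
h = (b - a)/n = 0.500000

Simpson's rule: (h/3)[f(x₀) + 4f(x₁) + 2f(x₂) + ... + f(xₙ)]

x_0 = 1.2500, f(x_0) = 0.390244, coefficient = 1
x_1 = 1.7500, f(x_1) = 0.246154, coefficient = 4
x_2 = 2.2500, f(x_2) = 0.164948, coefficient = 2
x_3 = 2.7500, f(x_3) = 0.116788, coefficient = 4
x_4 = 3.2500, f(x_4) = 0.086486, coefficient = 1

I ≈ (0.500000/3) × 2.258396 = 0.376399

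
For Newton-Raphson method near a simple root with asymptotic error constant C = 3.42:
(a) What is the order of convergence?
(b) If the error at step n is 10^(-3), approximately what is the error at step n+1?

(a) Newton-Raphson has quadratic (order 2) convergence near simple roots.
    This means |e_{n+1}| ≈ C|e_n|².

(b) With |e_n| = 10^(-3) and C = 3.42:
    |e_{n+1}| ≈ 3.42 × (10^(-3))² = 3.42 × 10^(-6)

(a) 2 (quadratic); (b) |e_{n+1}| ≈ 3.420e-06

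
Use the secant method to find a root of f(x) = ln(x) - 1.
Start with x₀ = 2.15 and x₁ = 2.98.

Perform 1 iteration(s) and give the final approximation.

f(x) = ln(x) - 1
x₀ = 2.15, x₁ = 2.98

Secant formula: x_{n+1} = x_n - f(x_n)(x_n - x_{n-1})/(f(x_n) - f(x_{n-1}))

Iteration 1:
  f(2.150000) = -0.234532
  f(2.980000) = 0.091923
  x_2 = 2.980000 - 0.091923×(2.980000 - 2.150000)/(0.091923 - (-0.234532))
       = 2.746289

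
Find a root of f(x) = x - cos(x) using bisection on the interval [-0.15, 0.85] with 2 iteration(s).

f(x) = x - cos(x)
Initial interval: [-0.15, 0.85]

Iteration 1:
  c_1 = (-0.150000 + 0.850000)/2 = 0.350000
  f(c_1) = f(0.350000) = -0.589373
  f(a) × f(c) ≥ 0, new interval: [0.350000, 0.850000]
Iteration 2:
  c_2 = (0.350000 + 0.850000)/2 = 0.600000
  f(c_2) = f(0.600000) = -0.225336
  f(a) × f(c) ≥ 0, new interval: [0.600000, 0.850000]

After 2 iteration(s), the approximation is c_2 = 0.600000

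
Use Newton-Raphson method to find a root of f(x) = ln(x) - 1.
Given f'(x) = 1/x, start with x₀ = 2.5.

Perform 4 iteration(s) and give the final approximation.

f(x) = ln(x) - 1
f'(x) = 1/x
x₀ = 2.5

Newton-Raphson formula: x_{n+1} = x_n - f(x_n)/f'(x_n)

Iteration 1:
  f(2.500000) = -0.083709
  f'(2.500000) = 0.400000
  x_1 = 2.500000 - (-0.083709)/0.400000 = 2.709273
Iteration 2:
  f(2.709273) = -0.003320
  f'(2.709273) = 0.369103
  x_2 = 2.709273 - (-0.003320)/0.369103 = 2.718267
Iteration 3:
  f(2.718267) = -0.000005
  f'(2.718267) = 0.367881
  x_3 = 2.718267 - (-0.000005)/0.367881 = 2.718282
Iteration 4:
  f(2.718282) = 0.000000
  f'(2.718282) = 0.367879
  x_4 = 2.718282 - 0.000000/0.367879 = 2.718282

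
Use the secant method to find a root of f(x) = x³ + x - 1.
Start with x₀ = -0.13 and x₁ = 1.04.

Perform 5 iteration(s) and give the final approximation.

f(x) = x³ + x - 1
x₀ = -0.13, x₁ = 1.04

Secant formula: x_{n+1} = x_n - f(x_n)(x_n - x_{n-1})/(f(x_n) - f(x_{n-1}))

Iteration 1:
  f(-0.130000) = -1.132197
  f(1.040000) = 1.164864
  x_2 = 1.040000 - 1.164864×(1.040000 - (-0.130000))/(1.164864 - (-1.132197))
       = 0.446681
Iteration 2:
  f(1.040000) = 1.164864
  f(0.446681) = -0.464196
  x_3 = 0.446681 - (-0.464196)×(0.446681 - 1.040000)/(-0.464196 - 1.164864)
       = 0.615745
Iteration 3:
  f(0.446681) = -0.464196
  f(0.615745) = -0.150800
  x_4 = 0.615745 - (-0.150800)×(0.615745 - 0.446681)/(-0.150800 - (-0.464196))
       = 0.697096
Iteration 4:
  f(0.615745) = -0.150800
  f(0.697096) = 0.035844
  x_5 = 0.697096 - 0.035844×(0.697096 - 0.615745)/(0.035844 - (-0.150800))
       = 0.681473
Iteration 5:
  f(0.697096) = 0.035844
  f(0.681473) = -0.002048
  x_6 = 0.681473 - (-0.002048)×(0.681473 - 0.697096)/(-0.002048 - 0.035844)
       = 0.682317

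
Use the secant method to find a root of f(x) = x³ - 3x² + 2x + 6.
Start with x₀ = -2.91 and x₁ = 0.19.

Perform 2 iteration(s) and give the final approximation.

f(x) = x³ - 3x² + 2x + 6
x₀ = -2.91, x₁ = 0.19

Secant formula: x_{n+1} = x_n - f(x_n)(x_n - x_{n-1})/(f(x_n) - f(x_{n-1}))

Iteration 1:
  f(-2.910000) = -49.866471
  f(0.190000) = 6.278559
  x_2 = 0.190000 - 6.278559×(0.190000 - (-2.910000))/(6.278559 - (-49.866471))
       = -0.156665
Iteration 2:
  f(0.190000) = 6.278559
  f(-0.156665) = 5.609192
  x_3 = -0.156665 - 5.609192×(-0.156665 - 0.190000)/(5.609192 - 6.278559)
       = -3.061668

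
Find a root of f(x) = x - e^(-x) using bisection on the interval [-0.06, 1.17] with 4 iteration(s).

f(x) = x - e^(-x)
Initial interval: [-0.06, 1.17]

Iteration 1:
  c_1 = (-0.060000 + 1.170000)/2 = 0.555000
  f(c_1) = f(0.555000) = -0.019072
  f(a) × f(c) ≥ 0, new interval: [0.555000, 1.170000]
Iteration 2:
  c_2 = (0.555000 + 1.170000)/2 = 0.862500
  f(c_2) = f(0.862500) = 0.440395
  f(a) × f(c) < 0, new interval: [0.555000, 0.862500]
Iteration 3:
  c_3 = (0.555000 + 0.862500)/2 = 0.708750
  f(c_3) = f(0.708750) = 0.216491
  f(a) × f(c) < 0, new interval: [0.555000, 0.708750]
Iteration 4:
  c_4 = (0.555000 + 0.708750)/2 = 0.631875
  f(c_4) = f(0.631875) = 0.100281
  f(a) × f(c) < 0, new interval: [0.555000, 0.631875]

After 4 iteration(s), the approximation is c_4 = 0.631875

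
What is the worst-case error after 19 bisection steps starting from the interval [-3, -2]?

Bisection error bound: |error| ≤ (b-a)/2^n
|error| ≤ (-2 - (-3))/2^19 = 1/2^19
|error| ≤ 0.0000019073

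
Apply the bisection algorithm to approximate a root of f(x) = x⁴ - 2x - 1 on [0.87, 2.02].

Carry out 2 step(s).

f(x) = x⁴ - 2x - 1
Initial interval: [0.87, 2.02]

Iteration 1:
  c_1 = (0.870000 + 2.020000)/2 = 1.445000
  f(c_1) = f(1.445000) = 0.469848
  f(a) × f(c) < 0, new interval: [0.870000, 1.445000]
Iteration 2:
  c_2 = (0.870000 + 1.445000)/2 = 1.157500
  f(c_2) = f(1.157500) = -1.519919
  f(a) × f(c) ≥ 0, new interval: [1.157500, 1.445000]

After 2 iteration(s), the approximation is c_2 = 1.157500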